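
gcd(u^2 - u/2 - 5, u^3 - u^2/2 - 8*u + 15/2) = u - 5/2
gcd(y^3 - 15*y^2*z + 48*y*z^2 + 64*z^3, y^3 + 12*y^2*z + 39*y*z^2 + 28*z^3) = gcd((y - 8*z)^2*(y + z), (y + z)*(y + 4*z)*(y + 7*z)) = y + z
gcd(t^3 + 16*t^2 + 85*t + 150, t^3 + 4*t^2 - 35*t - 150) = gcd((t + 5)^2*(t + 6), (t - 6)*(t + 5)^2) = t^2 + 10*t + 25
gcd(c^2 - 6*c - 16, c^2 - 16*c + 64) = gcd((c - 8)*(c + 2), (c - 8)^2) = c - 8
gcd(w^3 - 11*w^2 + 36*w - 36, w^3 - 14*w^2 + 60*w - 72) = w^2 - 8*w + 12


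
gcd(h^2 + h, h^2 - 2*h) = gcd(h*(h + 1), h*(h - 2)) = h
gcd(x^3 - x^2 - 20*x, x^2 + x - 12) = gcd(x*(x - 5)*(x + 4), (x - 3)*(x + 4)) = x + 4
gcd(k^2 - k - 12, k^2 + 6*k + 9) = k + 3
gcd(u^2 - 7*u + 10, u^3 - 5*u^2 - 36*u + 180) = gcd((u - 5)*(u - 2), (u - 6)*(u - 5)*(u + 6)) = u - 5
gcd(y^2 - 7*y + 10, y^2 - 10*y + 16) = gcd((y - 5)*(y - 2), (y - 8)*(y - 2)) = y - 2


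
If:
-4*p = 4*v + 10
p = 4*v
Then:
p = -2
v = -1/2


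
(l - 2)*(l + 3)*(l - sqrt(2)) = l^3 - sqrt(2)*l^2 + l^2 - 6*l - sqrt(2)*l + 6*sqrt(2)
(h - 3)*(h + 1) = h^2 - 2*h - 3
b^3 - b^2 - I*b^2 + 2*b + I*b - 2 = (b - 1)*(b - 2*I)*(b + I)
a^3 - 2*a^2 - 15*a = a*(a - 5)*(a + 3)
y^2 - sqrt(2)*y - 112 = (y - 8*sqrt(2))*(y + 7*sqrt(2))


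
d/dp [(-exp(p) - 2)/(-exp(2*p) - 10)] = (-2*(exp(p) + 2)*exp(p) + exp(2*p) + 10)*exp(p)/(exp(2*p) + 10)^2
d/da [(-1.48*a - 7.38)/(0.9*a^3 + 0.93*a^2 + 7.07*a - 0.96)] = (2.664*a^3 + 21.3024*a^2 + 13.7268*a + 53.5974)/(0.81*a^6 + 1.674*a^5 + 13.5909*a^4 + 11.4222*a^3 + 48.1993*a^2 - 13.5744*a + 0.9216)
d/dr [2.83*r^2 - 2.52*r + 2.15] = 5.66*r - 2.52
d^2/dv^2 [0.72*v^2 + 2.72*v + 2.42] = 1.44000000000000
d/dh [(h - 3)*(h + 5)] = 2*h + 2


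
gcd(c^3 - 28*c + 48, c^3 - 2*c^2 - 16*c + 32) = c^2 - 6*c + 8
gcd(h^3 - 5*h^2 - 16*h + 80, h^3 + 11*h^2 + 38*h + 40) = h + 4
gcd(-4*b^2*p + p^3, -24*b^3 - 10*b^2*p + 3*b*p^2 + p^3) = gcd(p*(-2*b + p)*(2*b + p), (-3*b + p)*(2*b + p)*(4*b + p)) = 2*b + p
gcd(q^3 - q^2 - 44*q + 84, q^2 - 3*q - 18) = q - 6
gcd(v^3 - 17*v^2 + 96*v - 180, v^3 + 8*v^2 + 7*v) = 1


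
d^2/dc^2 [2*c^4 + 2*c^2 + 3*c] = 24*c^2 + 4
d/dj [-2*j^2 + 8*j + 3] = 8 - 4*j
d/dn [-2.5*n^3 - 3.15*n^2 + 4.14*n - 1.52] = -7.5*n^2 - 6.3*n + 4.14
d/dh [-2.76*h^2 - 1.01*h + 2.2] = -5.52*h - 1.01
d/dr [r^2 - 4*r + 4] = 2*r - 4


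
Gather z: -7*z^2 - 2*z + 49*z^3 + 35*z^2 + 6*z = 49*z^3 + 28*z^2 + 4*z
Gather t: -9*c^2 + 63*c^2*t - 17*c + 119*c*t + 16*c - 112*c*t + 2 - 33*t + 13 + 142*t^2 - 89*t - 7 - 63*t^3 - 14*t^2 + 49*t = -9*c^2 - c - 63*t^3 + 128*t^2 + t*(63*c^2 + 7*c - 73) + 8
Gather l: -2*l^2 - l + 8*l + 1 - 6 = -2*l^2 + 7*l - 5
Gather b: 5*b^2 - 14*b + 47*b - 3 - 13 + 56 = 5*b^2 + 33*b + 40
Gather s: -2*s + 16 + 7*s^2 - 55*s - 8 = 7*s^2 - 57*s + 8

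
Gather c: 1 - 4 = -3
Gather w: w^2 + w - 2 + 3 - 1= w^2 + w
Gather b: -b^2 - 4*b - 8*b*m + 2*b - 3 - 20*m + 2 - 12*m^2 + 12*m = -b^2 + b*(-8*m - 2) - 12*m^2 - 8*m - 1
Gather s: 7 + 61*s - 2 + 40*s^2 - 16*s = 40*s^2 + 45*s + 5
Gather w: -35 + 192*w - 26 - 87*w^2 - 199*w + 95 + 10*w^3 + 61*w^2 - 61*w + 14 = 10*w^3 - 26*w^2 - 68*w + 48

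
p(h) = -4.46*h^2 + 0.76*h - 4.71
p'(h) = 0.76 - 8.92*h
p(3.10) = -45.21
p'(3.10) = -26.89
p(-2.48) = -34.03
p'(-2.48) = 22.88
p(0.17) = -4.71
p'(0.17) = -0.76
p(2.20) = -24.62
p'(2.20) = -18.86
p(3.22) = -48.51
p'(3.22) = -27.96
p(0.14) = -4.69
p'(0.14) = -0.49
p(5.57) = -138.85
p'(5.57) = -48.92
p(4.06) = -75.14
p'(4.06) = -35.46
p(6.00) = -160.71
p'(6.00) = -52.76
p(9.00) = -359.13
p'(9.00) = -79.52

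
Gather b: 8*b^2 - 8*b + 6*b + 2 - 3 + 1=8*b^2 - 2*b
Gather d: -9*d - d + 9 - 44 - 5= -10*d - 40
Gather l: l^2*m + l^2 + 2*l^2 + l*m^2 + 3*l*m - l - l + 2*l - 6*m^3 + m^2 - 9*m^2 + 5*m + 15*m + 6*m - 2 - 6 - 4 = l^2*(m + 3) + l*(m^2 + 3*m) - 6*m^3 - 8*m^2 + 26*m - 12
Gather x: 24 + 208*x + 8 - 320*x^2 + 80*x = -320*x^2 + 288*x + 32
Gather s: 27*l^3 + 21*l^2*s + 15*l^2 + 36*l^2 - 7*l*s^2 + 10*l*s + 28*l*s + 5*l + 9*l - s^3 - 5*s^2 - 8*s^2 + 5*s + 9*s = 27*l^3 + 51*l^2 + 14*l - s^3 + s^2*(-7*l - 13) + s*(21*l^2 + 38*l + 14)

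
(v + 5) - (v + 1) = 4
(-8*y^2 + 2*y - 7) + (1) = -8*y^2 + 2*y - 6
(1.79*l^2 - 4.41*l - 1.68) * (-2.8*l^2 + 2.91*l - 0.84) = -5.012*l^4 + 17.5569*l^3 - 9.6327*l^2 - 1.1844*l + 1.4112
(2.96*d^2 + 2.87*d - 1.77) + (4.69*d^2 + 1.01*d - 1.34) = 7.65*d^2 + 3.88*d - 3.11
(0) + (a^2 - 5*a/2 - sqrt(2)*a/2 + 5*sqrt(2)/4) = a^2 - 5*a/2 - sqrt(2)*a/2 + 5*sqrt(2)/4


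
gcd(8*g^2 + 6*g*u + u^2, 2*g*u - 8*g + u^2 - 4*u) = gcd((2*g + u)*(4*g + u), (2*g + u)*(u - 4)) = 2*g + u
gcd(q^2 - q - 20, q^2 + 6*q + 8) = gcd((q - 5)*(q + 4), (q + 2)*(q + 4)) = q + 4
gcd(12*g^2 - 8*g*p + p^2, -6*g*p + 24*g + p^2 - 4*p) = -6*g + p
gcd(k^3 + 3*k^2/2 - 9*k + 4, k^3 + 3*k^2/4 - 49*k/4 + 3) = k + 4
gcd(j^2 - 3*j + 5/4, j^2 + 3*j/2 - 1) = j - 1/2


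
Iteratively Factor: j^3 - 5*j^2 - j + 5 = (j - 1)*(j^2 - 4*j - 5) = (j - 1)*(j + 1)*(j - 5)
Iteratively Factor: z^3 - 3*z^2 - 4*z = (z - 4)*(z^2 + z) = z*(z - 4)*(z + 1)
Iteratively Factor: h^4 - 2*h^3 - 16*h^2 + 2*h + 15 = (h + 1)*(h^3 - 3*h^2 - 13*h + 15) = (h - 5)*(h + 1)*(h^2 + 2*h - 3) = (h - 5)*(h - 1)*(h + 1)*(h + 3)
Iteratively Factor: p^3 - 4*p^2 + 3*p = (p - 3)*(p^2 - p) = (p - 3)*(p - 1)*(p)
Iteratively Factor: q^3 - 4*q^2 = (q)*(q^2 - 4*q) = q^2*(q - 4)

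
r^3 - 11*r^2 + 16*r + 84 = (r - 7)*(r - 6)*(r + 2)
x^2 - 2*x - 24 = (x - 6)*(x + 4)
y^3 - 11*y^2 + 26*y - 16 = (y - 8)*(y - 2)*(y - 1)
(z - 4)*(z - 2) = z^2 - 6*z + 8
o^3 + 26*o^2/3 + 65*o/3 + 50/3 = (o + 5/3)*(o + 2)*(o + 5)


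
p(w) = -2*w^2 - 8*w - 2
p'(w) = -4*w - 8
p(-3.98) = -1.84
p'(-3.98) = 7.92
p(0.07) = -2.57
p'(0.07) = -8.28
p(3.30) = -50.18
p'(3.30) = -21.20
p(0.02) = -2.16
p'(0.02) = -8.08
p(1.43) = -17.53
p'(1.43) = -13.72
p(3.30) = -50.18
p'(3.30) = -21.20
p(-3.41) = 2.02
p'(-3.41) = 5.64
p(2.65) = -37.24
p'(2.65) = -18.60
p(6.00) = -122.00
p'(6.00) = -32.00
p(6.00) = -122.00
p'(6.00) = -32.00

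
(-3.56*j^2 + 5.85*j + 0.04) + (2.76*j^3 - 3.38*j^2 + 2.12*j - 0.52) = 2.76*j^3 - 6.94*j^2 + 7.97*j - 0.48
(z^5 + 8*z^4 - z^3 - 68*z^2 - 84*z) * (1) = z^5 + 8*z^4 - z^3 - 68*z^2 - 84*z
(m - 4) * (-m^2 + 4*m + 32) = -m^3 + 8*m^2 + 16*m - 128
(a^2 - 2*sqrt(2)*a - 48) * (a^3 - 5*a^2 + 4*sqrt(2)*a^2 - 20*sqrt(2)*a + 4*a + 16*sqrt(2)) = a^5 - 5*a^4 + 2*sqrt(2)*a^4 - 60*a^3 - 10*sqrt(2)*a^3 - 184*sqrt(2)*a^2 + 320*a^2 - 256*a + 960*sqrt(2)*a - 768*sqrt(2)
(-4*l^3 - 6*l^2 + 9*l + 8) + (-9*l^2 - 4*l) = -4*l^3 - 15*l^2 + 5*l + 8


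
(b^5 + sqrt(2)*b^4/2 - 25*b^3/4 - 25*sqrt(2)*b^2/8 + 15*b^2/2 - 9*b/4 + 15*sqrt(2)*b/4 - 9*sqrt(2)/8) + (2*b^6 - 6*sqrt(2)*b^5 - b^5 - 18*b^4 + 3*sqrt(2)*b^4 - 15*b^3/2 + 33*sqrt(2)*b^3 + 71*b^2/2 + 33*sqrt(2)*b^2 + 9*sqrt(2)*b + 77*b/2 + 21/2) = 2*b^6 - 6*sqrt(2)*b^5 - 18*b^4 + 7*sqrt(2)*b^4/2 - 55*b^3/4 + 33*sqrt(2)*b^3 + 239*sqrt(2)*b^2/8 + 43*b^2 + 51*sqrt(2)*b/4 + 145*b/4 - 9*sqrt(2)/8 + 21/2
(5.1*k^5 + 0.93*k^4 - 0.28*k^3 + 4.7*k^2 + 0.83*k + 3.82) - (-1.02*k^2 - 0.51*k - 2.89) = 5.1*k^5 + 0.93*k^4 - 0.28*k^3 + 5.72*k^2 + 1.34*k + 6.71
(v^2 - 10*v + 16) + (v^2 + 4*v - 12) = 2*v^2 - 6*v + 4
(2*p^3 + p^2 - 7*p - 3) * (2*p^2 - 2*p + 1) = 4*p^5 - 2*p^4 - 14*p^3 + 9*p^2 - p - 3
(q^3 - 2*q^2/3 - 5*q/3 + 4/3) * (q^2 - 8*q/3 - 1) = q^5 - 10*q^4/3 - 8*q^3/9 + 58*q^2/9 - 17*q/9 - 4/3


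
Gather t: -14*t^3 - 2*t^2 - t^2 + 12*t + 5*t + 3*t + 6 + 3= -14*t^3 - 3*t^2 + 20*t + 9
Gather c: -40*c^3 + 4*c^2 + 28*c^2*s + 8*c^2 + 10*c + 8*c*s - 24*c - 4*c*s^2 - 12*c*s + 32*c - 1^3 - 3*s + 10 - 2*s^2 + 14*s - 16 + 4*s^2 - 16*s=-40*c^3 + c^2*(28*s + 12) + c*(-4*s^2 - 4*s + 18) + 2*s^2 - 5*s - 7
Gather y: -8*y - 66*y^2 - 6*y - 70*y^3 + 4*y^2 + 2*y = -70*y^3 - 62*y^2 - 12*y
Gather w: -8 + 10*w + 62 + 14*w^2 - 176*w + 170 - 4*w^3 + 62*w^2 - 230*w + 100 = -4*w^3 + 76*w^2 - 396*w + 324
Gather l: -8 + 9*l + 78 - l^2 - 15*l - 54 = -l^2 - 6*l + 16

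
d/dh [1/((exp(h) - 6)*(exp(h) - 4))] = 2*(5 - exp(h))*exp(h)/(exp(4*h) - 20*exp(3*h) + 148*exp(2*h) - 480*exp(h) + 576)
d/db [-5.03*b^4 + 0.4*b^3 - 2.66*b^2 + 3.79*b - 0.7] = -20.12*b^3 + 1.2*b^2 - 5.32*b + 3.79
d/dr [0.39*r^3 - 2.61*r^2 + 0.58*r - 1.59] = 1.17*r^2 - 5.22*r + 0.58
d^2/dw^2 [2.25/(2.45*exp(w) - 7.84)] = (13.505625*exp(w) + 43.218)*exp(w)/(2.45*exp(w) - 7.84)^3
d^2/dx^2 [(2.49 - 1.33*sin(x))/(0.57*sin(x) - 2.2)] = (0.858819*sin(x)^2 + 3.31474*sin(x) - 1.717638)/(0.185193*sin(x)^3 - 2.14434*sin(x)^2 + 8.2764*sin(x) - 10.648)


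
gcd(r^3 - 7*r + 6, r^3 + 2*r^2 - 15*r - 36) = r + 3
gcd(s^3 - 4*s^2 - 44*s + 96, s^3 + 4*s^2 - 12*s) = s^2 + 4*s - 12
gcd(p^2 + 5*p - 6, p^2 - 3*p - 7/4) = 1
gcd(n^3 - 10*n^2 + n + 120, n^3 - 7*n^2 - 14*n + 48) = n^2 - 5*n - 24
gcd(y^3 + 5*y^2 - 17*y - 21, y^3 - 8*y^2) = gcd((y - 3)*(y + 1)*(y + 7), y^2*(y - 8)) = 1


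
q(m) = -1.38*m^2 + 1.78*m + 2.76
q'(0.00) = 1.78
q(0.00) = 2.76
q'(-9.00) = 26.62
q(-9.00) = -125.04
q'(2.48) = -5.06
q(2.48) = -1.31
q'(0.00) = 1.78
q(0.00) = 2.76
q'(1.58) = -2.58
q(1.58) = 2.13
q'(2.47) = -5.04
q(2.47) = -1.26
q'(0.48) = 0.46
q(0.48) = 3.30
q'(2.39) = -4.82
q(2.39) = -0.87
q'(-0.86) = 4.15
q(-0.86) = 0.21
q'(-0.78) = 3.93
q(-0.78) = 0.53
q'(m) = 1.78 - 2.76*m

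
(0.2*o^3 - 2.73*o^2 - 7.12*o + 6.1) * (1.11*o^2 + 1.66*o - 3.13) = 0.222*o^5 - 2.6983*o^4 - 13.061*o^3 + 3.4967*o^2 + 32.4116*o - 19.093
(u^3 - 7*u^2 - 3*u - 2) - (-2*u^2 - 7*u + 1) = u^3 - 5*u^2 + 4*u - 3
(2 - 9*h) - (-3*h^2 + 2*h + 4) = 3*h^2 - 11*h - 2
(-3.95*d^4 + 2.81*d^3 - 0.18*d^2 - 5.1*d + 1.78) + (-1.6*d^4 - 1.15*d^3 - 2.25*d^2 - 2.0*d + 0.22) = -5.55*d^4 + 1.66*d^3 - 2.43*d^2 - 7.1*d + 2.0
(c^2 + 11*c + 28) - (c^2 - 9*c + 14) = 20*c + 14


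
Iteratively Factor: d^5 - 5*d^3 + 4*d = (d - 2)*(d^4 + 2*d^3 - d^2 - 2*d) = (d - 2)*(d + 2)*(d^3 - d) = (d - 2)*(d + 1)*(d + 2)*(d^2 - d) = (d - 2)*(d - 1)*(d + 1)*(d + 2)*(d)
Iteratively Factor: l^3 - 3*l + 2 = (l - 1)*(l^2 + l - 2) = (l - 1)*(l + 2)*(l - 1)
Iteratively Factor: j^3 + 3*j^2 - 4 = (j + 2)*(j^2 + j - 2) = (j - 1)*(j + 2)*(j + 2)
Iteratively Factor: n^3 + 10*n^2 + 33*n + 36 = (n + 3)*(n^2 + 7*n + 12) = (n + 3)^2*(n + 4)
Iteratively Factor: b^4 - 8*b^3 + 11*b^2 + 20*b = (b - 4)*(b^3 - 4*b^2 - 5*b) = (b - 5)*(b - 4)*(b^2 + b) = (b - 5)*(b - 4)*(b + 1)*(b)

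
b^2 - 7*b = b*(b - 7)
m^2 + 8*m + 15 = (m + 3)*(m + 5)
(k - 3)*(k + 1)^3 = k^4 - 6*k^2 - 8*k - 3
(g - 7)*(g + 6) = g^2 - g - 42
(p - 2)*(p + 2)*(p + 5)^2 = p^4 + 10*p^3 + 21*p^2 - 40*p - 100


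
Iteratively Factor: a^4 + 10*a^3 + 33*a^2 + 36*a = (a + 3)*(a^3 + 7*a^2 + 12*a) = (a + 3)^2*(a^2 + 4*a) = (a + 3)^2*(a + 4)*(a)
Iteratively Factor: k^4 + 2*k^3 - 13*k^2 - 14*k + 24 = (k - 3)*(k^3 + 5*k^2 + 2*k - 8) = (k - 3)*(k - 1)*(k^2 + 6*k + 8) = (k - 3)*(k - 1)*(k + 4)*(k + 2)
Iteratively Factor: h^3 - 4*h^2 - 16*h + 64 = (h - 4)*(h^2 - 16) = (h - 4)*(h + 4)*(h - 4)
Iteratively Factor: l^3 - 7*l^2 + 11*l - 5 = (l - 1)*(l^2 - 6*l + 5) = (l - 1)^2*(l - 5)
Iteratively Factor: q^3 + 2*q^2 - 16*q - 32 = (q + 2)*(q^2 - 16) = (q + 2)*(q + 4)*(q - 4)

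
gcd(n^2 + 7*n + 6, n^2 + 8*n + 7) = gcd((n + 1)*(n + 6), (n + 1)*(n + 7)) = n + 1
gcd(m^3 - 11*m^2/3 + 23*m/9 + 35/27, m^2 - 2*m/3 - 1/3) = m + 1/3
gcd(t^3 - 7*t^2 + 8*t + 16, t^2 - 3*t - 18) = 1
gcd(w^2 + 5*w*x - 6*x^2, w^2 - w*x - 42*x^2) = w + 6*x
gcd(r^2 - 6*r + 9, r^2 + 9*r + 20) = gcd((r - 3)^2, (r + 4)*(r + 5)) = 1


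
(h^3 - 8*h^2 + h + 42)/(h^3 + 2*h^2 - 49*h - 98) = (h - 3)/(h + 7)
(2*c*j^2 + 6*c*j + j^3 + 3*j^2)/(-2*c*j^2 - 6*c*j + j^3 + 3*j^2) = (-2*c - j)/(2*c - j)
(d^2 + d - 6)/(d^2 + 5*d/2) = 2*(d^2 + d - 6)/(d*(2*d + 5))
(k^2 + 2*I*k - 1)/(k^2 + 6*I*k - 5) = (k + I)/(k + 5*I)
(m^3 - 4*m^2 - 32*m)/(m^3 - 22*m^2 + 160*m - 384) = m*(m + 4)/(m^2 - 14*m + 48)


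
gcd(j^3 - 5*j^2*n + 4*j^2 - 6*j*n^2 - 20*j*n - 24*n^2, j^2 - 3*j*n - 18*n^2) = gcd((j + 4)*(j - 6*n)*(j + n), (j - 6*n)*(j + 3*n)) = j - 6*n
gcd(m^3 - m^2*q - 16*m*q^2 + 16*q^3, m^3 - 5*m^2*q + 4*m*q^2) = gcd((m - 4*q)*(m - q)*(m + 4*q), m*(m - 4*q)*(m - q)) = m^2 - 5*m*q + 4*q^2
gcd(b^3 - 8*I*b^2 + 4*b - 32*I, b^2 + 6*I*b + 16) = b - 2*I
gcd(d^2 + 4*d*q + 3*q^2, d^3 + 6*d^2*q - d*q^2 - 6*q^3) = d + q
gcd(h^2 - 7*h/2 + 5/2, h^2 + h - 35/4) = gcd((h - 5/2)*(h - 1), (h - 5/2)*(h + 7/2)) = h - 5/2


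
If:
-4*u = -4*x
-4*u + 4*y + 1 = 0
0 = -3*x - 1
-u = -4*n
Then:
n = -1/12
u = -1/3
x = -1/3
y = -7/12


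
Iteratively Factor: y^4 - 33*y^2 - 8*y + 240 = (y + 4)*(y^3 - 4*y^2 - 17*y + 60) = (y - 5)*(y + 4)*(y^2 + y - 12) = (y - 5)*(y + 4)^2*(y - 3)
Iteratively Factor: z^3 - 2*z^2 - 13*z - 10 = (z + 2)*(z^2 - 4*z - 5) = (z + 1)*(z + 2)*(z - 5)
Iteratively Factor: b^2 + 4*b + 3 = (b + 3)*(b + 1)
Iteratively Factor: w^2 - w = (w - 1)*(w)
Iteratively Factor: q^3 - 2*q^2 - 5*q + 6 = (q - 3)*(q^2 + q - 2) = (q - 3)*(q - 1)*(q + 2)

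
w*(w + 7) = w^2 + 7*w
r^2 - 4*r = r*(r - 4)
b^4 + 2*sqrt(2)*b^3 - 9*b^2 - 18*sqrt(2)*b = b*(b - 3)*(b + 3)*(b + 2*sqrt(2))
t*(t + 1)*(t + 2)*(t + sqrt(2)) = t^4 + sqrt(2)*t^3 + 3*t^3 + 2*t^2 + 3*sqrt(2)*t^2 + 2*sqrt(2)*t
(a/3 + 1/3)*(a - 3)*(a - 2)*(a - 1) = a^4/3 - 5*a^3/3 + 5*a^2/3 + 5*a/3 - 2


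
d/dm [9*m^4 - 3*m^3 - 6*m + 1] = 36*m^3 - 9*m^2 - 6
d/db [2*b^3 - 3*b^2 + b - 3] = 6*b^2 - 6*b + 1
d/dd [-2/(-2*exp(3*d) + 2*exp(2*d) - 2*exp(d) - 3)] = (-12*exp(2*d) + 8*exp(d) - 4)*exp(d)/(2*exp(3*d) - 2*exp(2*d) + 2*exp(d) + 3)^2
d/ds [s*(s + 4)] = 2*s + 4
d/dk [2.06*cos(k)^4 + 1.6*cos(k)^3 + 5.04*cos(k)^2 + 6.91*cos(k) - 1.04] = -(8.24*cos(k)^3 + 4.8*cos(k)^2 + 10.08*cos(k) + 6.91)*sin(k)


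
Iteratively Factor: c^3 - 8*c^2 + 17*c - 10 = (c - 2)*(c^2 - 6*c + 5) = (c - 2)*(c - 1)*(c - 5)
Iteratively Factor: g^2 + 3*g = (g + 3)*(g)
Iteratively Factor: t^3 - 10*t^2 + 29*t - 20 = (t - 1)*(t^2 - 9*t + 20) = (t - 5)*(t - 1)*(t - 4)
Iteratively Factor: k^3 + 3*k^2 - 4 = (k - 1)*(k^2 + 4*k + 4) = (k - 1)*(k + 2)*(k + 2)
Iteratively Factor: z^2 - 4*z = (z - 4)*(z)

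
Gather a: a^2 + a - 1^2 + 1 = a^2 + a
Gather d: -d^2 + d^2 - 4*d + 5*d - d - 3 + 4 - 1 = 0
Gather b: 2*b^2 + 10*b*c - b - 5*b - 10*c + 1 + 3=2*b^2 + b*(10*c - 6) - 10*c + 4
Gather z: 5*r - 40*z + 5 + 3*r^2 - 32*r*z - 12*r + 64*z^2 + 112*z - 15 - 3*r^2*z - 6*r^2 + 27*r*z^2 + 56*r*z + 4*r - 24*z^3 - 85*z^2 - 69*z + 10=-3*r^2 - 3*r - 24*z^3 + z^2*(27*r - 21) + z*(-3*r^2 + 24*r + 3)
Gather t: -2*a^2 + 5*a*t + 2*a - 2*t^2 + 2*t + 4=-2*a^2 + 2*a - 2*t^2 + t*(5*a + 2) + 4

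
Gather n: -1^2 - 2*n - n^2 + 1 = -n^2 - 2*n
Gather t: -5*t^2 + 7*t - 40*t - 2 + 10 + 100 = -5*t^2 - 33*t + 108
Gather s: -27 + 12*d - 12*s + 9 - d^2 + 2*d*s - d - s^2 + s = -d^2 + 11*d - s^2 + s*(2*d - 11) - 18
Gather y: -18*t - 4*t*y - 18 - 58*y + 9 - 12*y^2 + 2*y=-18*t - 12*y^2 + y*(-4*t - 56) - 9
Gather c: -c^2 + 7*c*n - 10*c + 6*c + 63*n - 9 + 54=-c^2 + c*(7*n - 4) + 63*n + 45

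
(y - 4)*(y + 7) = y^2 + 3*y - 28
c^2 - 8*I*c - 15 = (c - 5*I)*(c - 3*I)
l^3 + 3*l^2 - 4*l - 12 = (l - 2)*(l + 2)*(l + 3)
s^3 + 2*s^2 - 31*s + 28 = (s - 4)*(s - 1)*(s + 7)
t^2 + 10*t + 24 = (t + 4)*(t + 6)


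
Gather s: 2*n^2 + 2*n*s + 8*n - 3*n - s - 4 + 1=2*n^2 + 5*n + s*(2*n - 1) - 3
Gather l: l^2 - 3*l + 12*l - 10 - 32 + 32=l^2 + 9*l - 10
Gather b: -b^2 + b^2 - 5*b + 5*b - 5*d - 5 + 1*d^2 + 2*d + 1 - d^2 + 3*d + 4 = 0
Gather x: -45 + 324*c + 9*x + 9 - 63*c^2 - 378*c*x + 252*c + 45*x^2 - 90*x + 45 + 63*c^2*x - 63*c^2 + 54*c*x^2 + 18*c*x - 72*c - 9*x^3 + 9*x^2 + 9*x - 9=-126*c^2 + 504*c - 9*x^3 + x^2*(54*c + 54) + x*(63*c^2 - 360*c - 72)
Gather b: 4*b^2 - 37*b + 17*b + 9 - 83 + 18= 4*b^2 - 20*b - 56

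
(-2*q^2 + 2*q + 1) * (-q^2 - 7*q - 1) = 2*q^4 + 12*q^3 - 13*q^2 - 9*q - 1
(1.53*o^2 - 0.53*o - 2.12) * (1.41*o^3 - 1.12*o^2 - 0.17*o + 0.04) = 2.1573*o^5 - 2.4609*o^4 - 2.6557*o^3 + 2.5257*o^2 + 0.3392*o - 0.0848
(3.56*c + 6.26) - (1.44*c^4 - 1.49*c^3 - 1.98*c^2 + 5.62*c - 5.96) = -1.44*c^4 + 1.49*c^3 + 1.98*c^2 - 2.06*c + 12.22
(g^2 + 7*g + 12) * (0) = 0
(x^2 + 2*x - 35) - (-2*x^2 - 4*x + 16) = 3*x^2 + 6*x - 51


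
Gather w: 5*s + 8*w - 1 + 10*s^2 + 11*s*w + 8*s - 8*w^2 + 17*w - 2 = 10*s^2 + 13*s - 8*w^2 + w*(11*s + 25) - 3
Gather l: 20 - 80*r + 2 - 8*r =22 - 88*r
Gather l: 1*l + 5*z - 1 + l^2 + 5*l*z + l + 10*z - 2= l^2 + l*(5*z + 2) + 15*z - 3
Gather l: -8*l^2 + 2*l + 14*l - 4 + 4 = -8*l^2 + 16*l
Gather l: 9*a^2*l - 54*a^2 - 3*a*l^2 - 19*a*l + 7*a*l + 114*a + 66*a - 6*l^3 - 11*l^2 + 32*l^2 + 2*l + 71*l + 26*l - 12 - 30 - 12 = -54*a^2 + 180*a - 6*l^3 + l^2*(21 - 3*a) + l*(9*a^2 - 12*a + 99) - 54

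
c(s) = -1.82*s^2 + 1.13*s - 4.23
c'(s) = 1.13 - 3.64*s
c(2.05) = -9.56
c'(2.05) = -6.33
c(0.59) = -4.20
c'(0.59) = -1.02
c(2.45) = -12.39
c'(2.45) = -7.79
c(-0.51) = -5.28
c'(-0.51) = 2.99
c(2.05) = -9.56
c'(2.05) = -6.33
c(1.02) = -4.97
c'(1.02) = -2.58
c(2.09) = -9.82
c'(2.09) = -6.48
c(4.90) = -42.39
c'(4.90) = -16.71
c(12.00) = -252.75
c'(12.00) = -42.55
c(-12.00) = -279.87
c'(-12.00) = 44.81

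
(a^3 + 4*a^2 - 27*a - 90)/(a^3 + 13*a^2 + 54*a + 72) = (a - 5)/(a + 4)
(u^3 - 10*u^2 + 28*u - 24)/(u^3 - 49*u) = (u^3 - 10*u^2 + 28*u - 24)/(u*(u^2 - 49))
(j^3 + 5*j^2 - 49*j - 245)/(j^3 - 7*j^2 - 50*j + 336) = (j^2 - 2*j - 35)/(j^2 - 14*j + 48)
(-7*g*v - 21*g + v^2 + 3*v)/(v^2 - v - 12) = (-7*g + v)/(v - 4)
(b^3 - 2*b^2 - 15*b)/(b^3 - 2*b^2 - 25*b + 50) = b*(b + 3)/(b^2 + 3*b - 10)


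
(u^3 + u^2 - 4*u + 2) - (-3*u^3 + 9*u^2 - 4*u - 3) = 4*u^3 - 8*u^2 + 5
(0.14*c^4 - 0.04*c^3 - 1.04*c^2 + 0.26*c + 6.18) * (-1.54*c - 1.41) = -0.2156*c^5 - 0.1358*c^4 + 1.658*c^3 + 1.066*c^2 - 9.8838*c - 8.7138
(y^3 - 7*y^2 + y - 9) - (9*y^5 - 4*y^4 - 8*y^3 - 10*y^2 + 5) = -9*y^5 + 4*y^4 + 9*y^3 + 3*y^2 + y - 14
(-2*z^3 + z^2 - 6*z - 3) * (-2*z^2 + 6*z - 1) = 4*z^5 - 14*z^4 + 20*z^3 - 31*z^2 - 12*z + 3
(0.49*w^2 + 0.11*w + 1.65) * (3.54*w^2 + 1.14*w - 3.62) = 1.7346*w^4 + 0.948*w^3 + 4.1926*w^2 + 1.4828*w - 5.973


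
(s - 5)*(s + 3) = s^2 - 2*s - 15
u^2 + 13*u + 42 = (u + 6)*(u + 7)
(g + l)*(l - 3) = g*l - 3*g + l^2 - 3*l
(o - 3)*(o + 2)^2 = o^3 + o^2 - 8*o - 12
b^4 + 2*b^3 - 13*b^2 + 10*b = b*(b - 2)*(b - 1)*(b + 5)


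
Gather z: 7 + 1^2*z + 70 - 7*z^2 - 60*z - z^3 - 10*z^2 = -z^3 - 17*z^2 - 59*z + 77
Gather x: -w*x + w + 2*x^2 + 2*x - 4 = w + 2*x^2 + x*(2 - w) - 4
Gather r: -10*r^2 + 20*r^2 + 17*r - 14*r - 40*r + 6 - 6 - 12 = 10*r^2 - 37*r - 12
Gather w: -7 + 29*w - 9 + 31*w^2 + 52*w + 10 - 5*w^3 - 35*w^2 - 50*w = -5*w^3 - 4*w^2 + 31*w - 6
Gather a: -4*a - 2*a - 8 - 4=-6*a - 12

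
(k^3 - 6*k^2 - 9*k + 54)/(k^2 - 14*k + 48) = (k^2 - 9)/(k - 8)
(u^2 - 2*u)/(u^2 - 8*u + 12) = u/(u - 6)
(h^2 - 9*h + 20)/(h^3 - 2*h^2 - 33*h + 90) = (h - 4)/(h^2 + 3*h - 18)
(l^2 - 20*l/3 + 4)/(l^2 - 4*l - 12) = (l - 2/3)/(l + 2)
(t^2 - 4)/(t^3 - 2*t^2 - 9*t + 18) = (t + 2)/(t^2 - 9)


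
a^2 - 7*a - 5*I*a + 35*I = (a - 7)*(a - 5*I)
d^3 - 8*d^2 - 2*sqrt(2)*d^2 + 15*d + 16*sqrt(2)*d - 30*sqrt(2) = (d - 5)*(d - 3)*(d - 2*sqrt(2))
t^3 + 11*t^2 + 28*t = t*(t + 4)*(t + 7)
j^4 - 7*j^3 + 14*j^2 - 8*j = j*(j - 4)*(j - 2)*(j - 1)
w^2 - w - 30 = (w - 6)*(w + 5)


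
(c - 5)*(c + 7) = c^2 + 2*c - 35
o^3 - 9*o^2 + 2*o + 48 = (o - 8)*(o - 3)*(o + 2)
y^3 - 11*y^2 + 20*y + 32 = (y - 8)*(y - 4)*(y + 1)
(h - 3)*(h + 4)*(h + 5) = h^3 + 6*h^2 - 7*h - 60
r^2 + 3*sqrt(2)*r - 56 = (r - 4*sqrt(2))*(r + 7*sqrt(2))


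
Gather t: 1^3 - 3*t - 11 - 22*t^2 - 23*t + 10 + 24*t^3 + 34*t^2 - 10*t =24*t^3 + 12*t^2 - 36*t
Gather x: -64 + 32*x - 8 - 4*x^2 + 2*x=-4*x^2 + 34*x - 72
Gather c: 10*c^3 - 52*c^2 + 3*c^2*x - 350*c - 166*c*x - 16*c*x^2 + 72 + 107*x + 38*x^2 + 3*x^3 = 10*c^3 + c^2*(3*x - 52) + c*(-16*x^2 - 166*x - 350) + 3*x^3 + 38*x^2 + 107*x + 72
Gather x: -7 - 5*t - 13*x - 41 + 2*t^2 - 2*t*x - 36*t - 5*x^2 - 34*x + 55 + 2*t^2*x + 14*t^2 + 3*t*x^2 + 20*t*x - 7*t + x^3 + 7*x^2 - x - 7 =16*t^2 - 48*t + x^3 + x^2*(3*t + 2) + x*(2*t^2 + 18*t - 48)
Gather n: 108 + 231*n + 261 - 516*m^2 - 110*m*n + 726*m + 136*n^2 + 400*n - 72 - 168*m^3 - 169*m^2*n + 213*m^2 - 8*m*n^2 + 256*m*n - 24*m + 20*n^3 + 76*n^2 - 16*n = -168*m^3 - 303*m^2 + 702*m + 20*n^3 + n^2*(212 - 8*m) + n*(-169*m^2 + 146*m + 615) + 297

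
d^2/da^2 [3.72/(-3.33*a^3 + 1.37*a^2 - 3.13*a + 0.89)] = ((74.3256*a - 10.1928)*(3.33*a^3 - 1.37*a^2 + 3.13*a - 0.89) - 3.72*(9.99*a^2 - 2.74*a + 3.13)*(19.98*a^2 - 5.48*a + 6.26))/(3.33*a^3 - 1.37*a^2 + 3.13*a - 0.89)^3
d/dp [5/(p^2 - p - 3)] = 5*(1 - 2*p)/(-p^2 + p + 3)^2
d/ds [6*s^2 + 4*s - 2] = 12*s + 4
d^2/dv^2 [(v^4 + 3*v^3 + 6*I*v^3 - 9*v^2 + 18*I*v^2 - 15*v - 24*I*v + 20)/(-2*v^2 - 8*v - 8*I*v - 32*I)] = (-v^3 - 12*I*v^2 + 48*v + 3 + 76*I)/(v^3 + 12*I*v^2 - 48*v - 64*I)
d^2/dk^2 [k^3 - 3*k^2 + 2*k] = 6*k - 6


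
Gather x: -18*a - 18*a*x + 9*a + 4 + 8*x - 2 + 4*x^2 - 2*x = -9*a + 4*x^2 + x*(6 - 18*a) + 2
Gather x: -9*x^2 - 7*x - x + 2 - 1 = -9*x^2 - 8*x + 1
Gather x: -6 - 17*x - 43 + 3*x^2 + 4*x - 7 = 3*x^2 - 13*x - 56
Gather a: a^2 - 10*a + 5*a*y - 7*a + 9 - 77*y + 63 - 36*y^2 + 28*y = a^2 + a*(5*y - 17) - 36*y^2 - 49*y + 72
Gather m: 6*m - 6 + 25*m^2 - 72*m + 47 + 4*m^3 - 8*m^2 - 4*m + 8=4*m^3 + 17*m^2 - 70*m + 49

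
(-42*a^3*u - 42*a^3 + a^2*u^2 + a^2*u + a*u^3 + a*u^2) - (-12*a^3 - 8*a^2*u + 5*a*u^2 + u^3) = -42*a^3*u - 30*a^3 + a^2*u^2 + 9*a^2*u + a*u^3 - 4*a*u^2 - u^3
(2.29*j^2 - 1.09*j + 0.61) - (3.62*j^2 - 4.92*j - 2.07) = -1.33*j^2 + 3.83*j + 2.68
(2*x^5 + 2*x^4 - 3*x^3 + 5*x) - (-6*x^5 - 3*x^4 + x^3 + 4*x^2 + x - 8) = 8*x^5 + 5*x^4 - 4*x^3 - 4*x^2 + 4*x + 8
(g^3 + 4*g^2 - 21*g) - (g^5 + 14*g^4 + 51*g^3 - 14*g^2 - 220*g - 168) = -g^5 - 14*g^4 - 50*g^3 + 18*g^2 + 199*g + 168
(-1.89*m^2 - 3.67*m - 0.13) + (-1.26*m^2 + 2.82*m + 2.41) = -3.15*m^2 - 0.85*m + 2.28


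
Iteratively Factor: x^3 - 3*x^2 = (x - 3)*(x^2) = x*(x - 3)*(x)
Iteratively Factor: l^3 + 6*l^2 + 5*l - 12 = (l + 4)*(l^2 + 2*l - 3) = (l - 1)*(l + 4)*(l + 3)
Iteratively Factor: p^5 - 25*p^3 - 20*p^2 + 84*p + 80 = (p - 5)*(p^4 + 5*p^3 - 20*p - 16) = (p - 5)*(p - 2)*(p^3 + 7*p^2 + 14*p + 8) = (p - 5)*(p - 2)*(p + 2)*(p^2 + 5*p + 4) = (p - 5)*(p - 2)*(p + 2)*(p + 4)*(p + 1)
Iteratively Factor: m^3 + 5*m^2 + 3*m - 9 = (m + 3)*(m^2 + 2*m - 3) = (m + 3)^2*(m - 1)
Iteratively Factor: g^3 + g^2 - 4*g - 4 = (g + 1)*(g^2 - 4) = (g + 1)*(g + 2)*(g - 2)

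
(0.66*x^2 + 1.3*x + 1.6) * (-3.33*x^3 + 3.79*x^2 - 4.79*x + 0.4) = -2.1978*x^5 - 1.8276*x^4 - 3.5624*x^3 + 0.101*x^2 - 7.144*x + 0.64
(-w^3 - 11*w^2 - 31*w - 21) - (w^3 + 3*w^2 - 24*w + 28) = -2*w^3 - 14*w^2 - 7*w - 49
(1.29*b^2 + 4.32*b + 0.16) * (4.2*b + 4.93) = 5.418*b^3 + 24.5037*b^2 + 21.9696*b + 0.7888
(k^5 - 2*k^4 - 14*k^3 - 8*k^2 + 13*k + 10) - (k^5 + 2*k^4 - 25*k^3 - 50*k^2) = -4*k^4 + 11*k^3 + 42*k^2 + 13*k + 10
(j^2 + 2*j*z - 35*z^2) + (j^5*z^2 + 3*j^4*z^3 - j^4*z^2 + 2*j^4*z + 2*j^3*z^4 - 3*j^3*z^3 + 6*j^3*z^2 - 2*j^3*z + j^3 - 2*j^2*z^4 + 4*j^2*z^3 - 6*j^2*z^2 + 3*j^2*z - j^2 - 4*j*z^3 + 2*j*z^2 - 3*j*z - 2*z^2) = j^5*z^2 + 3*j^4*z^3 - j^4*z^2 + 2*j^4*z + 2*j^3*z^4 - 3*j^3*z^3 + 6*j^3*z^2 - 2*j^3*z + j^3 - 2*j^2*z^4 + 4*j^2*z^3 - 6*j^2*z^2 + 3*j^2*z - 4*j*z^3 + 2*j*z^2 - j*z - 37*z^2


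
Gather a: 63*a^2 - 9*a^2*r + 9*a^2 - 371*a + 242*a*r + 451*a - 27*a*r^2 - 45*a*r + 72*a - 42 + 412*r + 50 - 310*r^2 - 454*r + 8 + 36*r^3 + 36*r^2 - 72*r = a^2*(72 - 9*r) + a*(-27*r^2 + 197*r + 152) + 36*r^3 - 274*r^2 - 114*r + 16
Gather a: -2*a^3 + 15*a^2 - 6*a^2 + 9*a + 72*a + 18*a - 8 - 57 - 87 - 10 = -2*a^3 + 9*a^2 + 99*a - 162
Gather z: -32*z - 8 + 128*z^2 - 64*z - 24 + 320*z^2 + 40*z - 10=448*z^2 - 56*z - 42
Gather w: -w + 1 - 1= -w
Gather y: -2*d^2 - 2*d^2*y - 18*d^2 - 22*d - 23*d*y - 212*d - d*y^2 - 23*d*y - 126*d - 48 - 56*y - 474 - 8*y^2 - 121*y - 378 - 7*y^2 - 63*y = -20*d^2 - 360*d + y^2*(-d - 15) + y*(-2*d^2 - 46*d - 240) - 900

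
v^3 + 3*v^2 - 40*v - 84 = (v - 6)*(v + 2)*(v + 7)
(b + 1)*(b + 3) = b^2 + 4*b + 3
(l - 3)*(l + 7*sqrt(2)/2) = l^2 - 3*l + 7*sqrt(2)*l/2 - 21*sqrt(2)/2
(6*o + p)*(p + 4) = 6*o*p + 24*o + p^2 + 4*p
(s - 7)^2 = s^2 - 14*s + 49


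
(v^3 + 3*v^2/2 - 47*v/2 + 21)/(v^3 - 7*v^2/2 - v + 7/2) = (v + 6)/(v + 1)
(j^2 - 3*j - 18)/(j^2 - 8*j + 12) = (j + 3)/(j - 2)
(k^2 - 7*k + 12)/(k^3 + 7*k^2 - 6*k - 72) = (k - 4)/(k^2 + 10*k + 24)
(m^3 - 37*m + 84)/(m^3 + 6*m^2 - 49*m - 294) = (m^2 - 7*m + 12)/(m^2 - m - 42)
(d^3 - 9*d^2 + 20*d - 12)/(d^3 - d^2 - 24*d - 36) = (d^2 - 3*d + 2)/(d^2 + 5*d + 6)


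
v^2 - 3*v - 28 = (v - 7)*(v + 4)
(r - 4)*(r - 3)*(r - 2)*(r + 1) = r^4 - 8*r^3 + 17*r^2 + 2*r - 24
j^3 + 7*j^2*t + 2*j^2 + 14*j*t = j*(j + 2)*(j + 7*t)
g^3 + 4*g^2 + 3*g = g*(g + 1)*(g + 3)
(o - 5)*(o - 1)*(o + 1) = o^3 - 5*o^2 - o + 5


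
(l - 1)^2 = l^2 - 2*l + 1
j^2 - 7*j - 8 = (j - 8)*(j + 1)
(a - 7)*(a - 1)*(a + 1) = a^3 - 7*a^2 - a + 7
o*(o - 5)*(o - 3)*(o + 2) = o^4 - 6*o^3 - o^2 + 30*o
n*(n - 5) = n^2 - 5*n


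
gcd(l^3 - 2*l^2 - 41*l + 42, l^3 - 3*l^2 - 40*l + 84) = l^2 - l - 42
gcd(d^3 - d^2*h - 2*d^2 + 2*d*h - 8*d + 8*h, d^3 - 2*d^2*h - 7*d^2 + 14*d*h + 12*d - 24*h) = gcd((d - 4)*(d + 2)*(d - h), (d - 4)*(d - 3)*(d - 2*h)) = d - 4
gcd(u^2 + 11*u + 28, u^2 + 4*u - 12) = 1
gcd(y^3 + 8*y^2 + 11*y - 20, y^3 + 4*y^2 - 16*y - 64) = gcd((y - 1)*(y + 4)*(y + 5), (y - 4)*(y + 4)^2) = y + 4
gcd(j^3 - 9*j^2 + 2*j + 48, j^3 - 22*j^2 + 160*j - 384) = j - 8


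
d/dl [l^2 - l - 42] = 2*l - 1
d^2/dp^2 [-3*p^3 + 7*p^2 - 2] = 14 - 18*p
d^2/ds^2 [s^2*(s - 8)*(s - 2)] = 12*s^2 - 60*s + 32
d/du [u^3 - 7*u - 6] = 3*u^2 - 7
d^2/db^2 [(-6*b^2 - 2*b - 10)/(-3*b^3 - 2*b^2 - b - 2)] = 4*(27*b^6 + 27*b^5 + 261*b^4 + 109*b^3 + 33*b^2 - 72*b - 5)/(27*b^9 + 54*b^8 + 63*b^7 + 98*b^6 + 93*b^5 + 66*b^4 + 61*b^3 + 30*b^2 + 12*b + 8)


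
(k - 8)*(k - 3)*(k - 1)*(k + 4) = k^4 - 8*k^3 - 13*k^2 + 116*k - 96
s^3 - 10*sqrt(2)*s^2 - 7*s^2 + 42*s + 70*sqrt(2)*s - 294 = (s - 7)*(s - 7*sqrt(2))*(s - 3*sqrt(2))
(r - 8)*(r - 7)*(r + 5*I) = r^3 - 15*r^2 + 5*I*r^2 + 56*r - 75*I*r + 280*I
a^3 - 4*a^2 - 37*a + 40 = (a - 8)*(a - 1)*(a + 5)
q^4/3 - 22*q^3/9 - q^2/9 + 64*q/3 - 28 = (q/3 + 1)*(q - 6)*(q - 7/3)*(q - 2)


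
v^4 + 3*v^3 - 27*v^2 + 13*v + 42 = (v - 3)*(v - 2)*(v + 1)*(v + 7)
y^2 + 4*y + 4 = (y + 2)^2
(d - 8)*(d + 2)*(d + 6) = d^3 - 52*d - 96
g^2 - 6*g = g*(g - 6)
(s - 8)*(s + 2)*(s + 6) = s^3 - 52*s - 96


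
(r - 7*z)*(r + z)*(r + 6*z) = r^3 - 43*r*z^2 - 42*z^3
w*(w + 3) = w^2 + 3*w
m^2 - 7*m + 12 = (m - 4)*(m - 3)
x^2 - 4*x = x*(x - 4)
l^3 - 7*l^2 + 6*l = l*(l - 6)*(l - 1)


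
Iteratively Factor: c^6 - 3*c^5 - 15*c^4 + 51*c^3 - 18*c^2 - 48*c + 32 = (c + 1)*(c^5 - 4*c^4 - 11*c^3 + 62*c^2 - 80*c + 32) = (c - 1)*(c + 1)*(c^4 - 3*c^3 - 14*c^2 + 48*c - 32) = (c - 1)*(c + 1)*(c + 4)*(c^3 - 7*c^2 + 14*c - 8) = (c - 2)*(c - 1)*(c + 1)*(c + 4)*(c^2 - 5*c + 4) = (c - 4)*(c - 2)*(c - 1)*(c + 1)*(c + 4)*(c - 1)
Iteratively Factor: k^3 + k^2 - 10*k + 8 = (k + 4)*(k^2 - 3*k + 2) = (k - 1)*(k + 4)*(k - 2)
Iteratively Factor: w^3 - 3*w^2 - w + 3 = (w + 1)*(w^2 - 4*w + 3) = (w - 3)*(w + 1)*(w - 1)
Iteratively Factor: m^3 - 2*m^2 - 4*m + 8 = (m + 2)*(m^2 - 4*m + 4) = (m - 2)*(m + 2)*(m - 2)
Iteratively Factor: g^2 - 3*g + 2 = (g - 1)*(g - 2)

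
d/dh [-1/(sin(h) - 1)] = cos(h)/(sin(h) - 1)^2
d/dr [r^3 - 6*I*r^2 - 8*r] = 3*r^2 - 12*I*r - 8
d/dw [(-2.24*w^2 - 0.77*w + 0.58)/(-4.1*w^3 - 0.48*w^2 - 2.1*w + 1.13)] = (-9.184*w^4 - 6.314*w^3 + 11.4684*w^2 - 4.5056*w + 0.3479)/(16.81*w^6 + 3.936*w^5 + 17.4504*w^4 - 7.25*w^3 + 3.3252*w^2 - 4.746*w + 1.2769)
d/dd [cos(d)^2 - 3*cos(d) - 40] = (3 - 2*cos(d))*sin(d)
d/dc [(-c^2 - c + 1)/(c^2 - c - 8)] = (2*c^2 + 14*c + 9)/(c^4 - 2*c^3 - 15*c^2 + 16*c + 64)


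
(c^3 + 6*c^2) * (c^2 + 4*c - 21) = c^5 + 10*c^4 + 3*c^3 - 126*c^2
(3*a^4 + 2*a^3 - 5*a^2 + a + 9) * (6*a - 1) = 18*a^5 + 9*a^4 - 32*a^3 + 11*a^2 + 53*a - 9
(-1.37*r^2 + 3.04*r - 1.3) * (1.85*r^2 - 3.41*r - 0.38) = -2.5345*r^4 + 10.2957*r^3 - 12.2508*r^2 + 3.2778*r + 0.494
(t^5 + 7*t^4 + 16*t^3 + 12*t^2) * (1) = t^5 + 7*t^4 + 16*t^3 + 12*t^2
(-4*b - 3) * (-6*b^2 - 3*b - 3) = 24*b^3 + 30*b^2 + 21*b + 9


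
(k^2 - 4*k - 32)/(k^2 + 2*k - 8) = (k - 8)/(k - 2)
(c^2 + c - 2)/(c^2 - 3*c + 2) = (c + 2)/(c - 2)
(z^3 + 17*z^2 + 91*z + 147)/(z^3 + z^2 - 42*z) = (z^2 + 10*z + 21)/(z*(z - 6))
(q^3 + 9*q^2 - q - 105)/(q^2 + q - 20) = (q^2 + 4*q - 21)/(q - 4)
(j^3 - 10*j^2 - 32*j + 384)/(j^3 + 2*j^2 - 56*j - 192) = (j - 8)/(j + 4)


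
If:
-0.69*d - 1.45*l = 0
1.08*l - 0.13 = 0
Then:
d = -0.25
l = 0.12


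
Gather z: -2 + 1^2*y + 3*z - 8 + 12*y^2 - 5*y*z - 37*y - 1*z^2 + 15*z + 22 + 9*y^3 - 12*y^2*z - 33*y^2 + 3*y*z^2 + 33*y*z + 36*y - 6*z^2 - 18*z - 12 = 9*y^3 - 21*y^2 + z^2*(3*y - 7) + z*(-12*y^2 + 28*y)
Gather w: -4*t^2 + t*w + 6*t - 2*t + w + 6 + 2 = -4*t^2 + 4*t + w*(t + 1) + 8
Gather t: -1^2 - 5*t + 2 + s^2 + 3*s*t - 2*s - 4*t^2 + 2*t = s^2 - 2*s - 4*t^2 + t*(3*s - 3) + 1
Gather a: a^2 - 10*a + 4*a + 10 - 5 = a^2 - 6*a + 5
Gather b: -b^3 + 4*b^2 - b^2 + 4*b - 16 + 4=-b^3 + 3*b^2 + 4*b - 12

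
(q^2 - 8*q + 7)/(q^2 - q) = (q - 7)/q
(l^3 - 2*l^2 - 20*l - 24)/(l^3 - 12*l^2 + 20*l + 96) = (l + 2)/(l - 8)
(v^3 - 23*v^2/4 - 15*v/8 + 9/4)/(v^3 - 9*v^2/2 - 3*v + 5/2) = (4*v^2 - 21*v - 18)/(4*(v^2 - 4*v - 5))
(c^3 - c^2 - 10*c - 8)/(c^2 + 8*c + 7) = (c^2 - 2*c - 8)/(c + 7)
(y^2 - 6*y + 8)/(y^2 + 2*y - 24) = (y - 2)/(y + 6)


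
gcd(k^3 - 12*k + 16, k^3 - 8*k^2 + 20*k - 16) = k^2 - 4*k + 4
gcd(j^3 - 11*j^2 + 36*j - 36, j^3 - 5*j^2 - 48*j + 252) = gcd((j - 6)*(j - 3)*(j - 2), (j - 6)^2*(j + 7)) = j - 6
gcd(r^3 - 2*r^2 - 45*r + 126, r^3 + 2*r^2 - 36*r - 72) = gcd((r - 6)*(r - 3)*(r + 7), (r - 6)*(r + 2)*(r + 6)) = r - 6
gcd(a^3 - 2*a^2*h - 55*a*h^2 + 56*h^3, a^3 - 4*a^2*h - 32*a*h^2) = a - 8*h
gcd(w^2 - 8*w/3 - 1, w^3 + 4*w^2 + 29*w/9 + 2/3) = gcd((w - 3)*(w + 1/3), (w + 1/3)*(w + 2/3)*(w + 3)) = w + 1/3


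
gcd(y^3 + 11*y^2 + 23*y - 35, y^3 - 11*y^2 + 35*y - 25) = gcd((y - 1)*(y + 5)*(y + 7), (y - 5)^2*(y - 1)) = y - 1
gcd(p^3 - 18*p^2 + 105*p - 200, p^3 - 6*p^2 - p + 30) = p - 5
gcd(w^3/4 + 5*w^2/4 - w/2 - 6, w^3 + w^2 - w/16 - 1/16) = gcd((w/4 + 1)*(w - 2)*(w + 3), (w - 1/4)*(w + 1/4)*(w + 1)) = 1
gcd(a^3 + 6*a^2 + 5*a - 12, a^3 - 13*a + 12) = a^2 + 3*a - 4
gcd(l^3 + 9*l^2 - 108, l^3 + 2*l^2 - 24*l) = l + 6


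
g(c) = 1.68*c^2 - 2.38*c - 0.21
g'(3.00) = 7.70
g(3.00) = 7.77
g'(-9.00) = -32.62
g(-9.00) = 157.29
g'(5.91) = 17.48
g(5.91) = 44.40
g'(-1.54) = -7.55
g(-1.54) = 7.44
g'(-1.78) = -8.36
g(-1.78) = 9.35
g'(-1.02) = -5.81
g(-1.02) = 3.97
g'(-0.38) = -3.66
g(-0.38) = 0.94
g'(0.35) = -1.20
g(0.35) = -0.84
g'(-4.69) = -18.14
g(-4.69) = 47.91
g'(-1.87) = -8.66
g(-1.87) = 10.12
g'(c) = 3.36*c - 2.38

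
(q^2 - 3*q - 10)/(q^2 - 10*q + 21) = (q^2 - 3*q - 10)/(q^2 - 10*q + 21)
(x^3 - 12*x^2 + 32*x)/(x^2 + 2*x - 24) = x*(x - 8)/(x + 6)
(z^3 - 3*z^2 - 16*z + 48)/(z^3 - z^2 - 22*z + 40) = (z^2 + z - 12)/(z^2 + 3*z - 10)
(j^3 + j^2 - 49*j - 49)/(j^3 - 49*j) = (j + 1)/j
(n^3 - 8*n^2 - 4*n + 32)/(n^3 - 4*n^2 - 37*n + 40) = (n^2 - 4)/(n^2 + 4*n - 5)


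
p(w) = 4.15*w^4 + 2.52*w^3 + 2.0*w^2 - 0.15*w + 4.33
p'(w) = 16.6*w^3 + 7.56*w^2 + 4.0*w - 0.15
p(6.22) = 6898.88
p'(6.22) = 4311.87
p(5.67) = 4816.37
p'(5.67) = 3291.49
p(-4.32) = 1284.52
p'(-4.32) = -1214.66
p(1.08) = 15.32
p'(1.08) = 33.90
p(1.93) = 87.19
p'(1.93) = 155.07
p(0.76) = 7.86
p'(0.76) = 14.54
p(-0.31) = 4.53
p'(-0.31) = -1.16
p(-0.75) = 5.82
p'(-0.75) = -5.90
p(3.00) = 426.07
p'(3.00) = 528.09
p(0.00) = 4.33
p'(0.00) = -0.15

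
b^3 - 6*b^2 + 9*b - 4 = (b - 4)*(b - 1)^2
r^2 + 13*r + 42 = (r + 6)*(r + 7)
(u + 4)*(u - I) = u^2 + 4*u - I*u - 4*I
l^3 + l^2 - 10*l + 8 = (l - 2)*(l - 1)*(l + 4)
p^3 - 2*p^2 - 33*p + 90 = (p - 5)*(p - 3)*(p + 6)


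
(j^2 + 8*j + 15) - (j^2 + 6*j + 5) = 2*j + 10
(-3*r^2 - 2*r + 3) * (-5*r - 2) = 15*r^3 + 16*r^2 - 11*r - 6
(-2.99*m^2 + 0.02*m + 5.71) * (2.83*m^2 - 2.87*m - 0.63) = -8.4617*m^4 + 8.6379*m^3 + 17.9856*m^2 - 16.4003*m - 3.5973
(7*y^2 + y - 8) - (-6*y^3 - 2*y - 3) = 6*y^3 + 7*y^2 + 3*y - 5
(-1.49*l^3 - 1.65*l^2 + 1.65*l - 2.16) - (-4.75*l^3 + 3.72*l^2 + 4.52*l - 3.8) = 3.26*l^3 - 5.37*l^2 - 2.87*l + 1.64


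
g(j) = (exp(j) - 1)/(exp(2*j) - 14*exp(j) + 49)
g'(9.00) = 0.00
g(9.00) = 0.00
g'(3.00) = -0.22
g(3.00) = 0.11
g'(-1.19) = 0.01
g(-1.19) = -0.02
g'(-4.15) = 0.00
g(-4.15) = -0.02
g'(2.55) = -1.16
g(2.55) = 0.35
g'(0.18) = 0.04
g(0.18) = 0.01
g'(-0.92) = 0.01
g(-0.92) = -0.01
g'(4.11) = -0.03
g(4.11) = 0.02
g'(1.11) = 0.39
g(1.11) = 0.13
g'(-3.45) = 0.00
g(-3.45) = -0.02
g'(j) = (exp(j) - 1)*(-2*exp(2*j) + 14*exp(j))/(exp(2*j) - 14*exp(j) + 49)^2 + exp(j)/(exp(2*j) - 14*exp(j) + 49) = (-exp(j) - 5)*exp(j)/(exp(3*j) - 21*exp(2*j) + 147*exp(j) - 343)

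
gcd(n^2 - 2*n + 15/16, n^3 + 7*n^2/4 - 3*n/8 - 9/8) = n - 3/4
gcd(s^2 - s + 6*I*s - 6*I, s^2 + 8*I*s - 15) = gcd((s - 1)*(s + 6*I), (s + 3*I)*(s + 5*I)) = 1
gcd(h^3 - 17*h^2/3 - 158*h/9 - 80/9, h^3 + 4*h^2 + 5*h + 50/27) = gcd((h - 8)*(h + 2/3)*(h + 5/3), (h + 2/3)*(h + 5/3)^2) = h^2 + 7*h/3 + 10/9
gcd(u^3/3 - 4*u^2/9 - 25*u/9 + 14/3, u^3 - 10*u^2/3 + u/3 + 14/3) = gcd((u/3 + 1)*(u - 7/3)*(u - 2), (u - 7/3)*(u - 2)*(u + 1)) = u^2 - 13*u/3 + 14/3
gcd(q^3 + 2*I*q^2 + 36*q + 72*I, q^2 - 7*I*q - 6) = q - 6*I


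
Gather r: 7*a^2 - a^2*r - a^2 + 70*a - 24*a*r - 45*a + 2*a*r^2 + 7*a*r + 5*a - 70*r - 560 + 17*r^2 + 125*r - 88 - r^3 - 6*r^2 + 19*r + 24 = 6*a^2 + 30*a - r^3 + r^2*(2*a + 11) + r*(-a^2 - 17*a + 74) - 624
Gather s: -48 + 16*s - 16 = 16*s - 64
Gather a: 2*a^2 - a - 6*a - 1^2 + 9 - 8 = 2*a^2 - 7*a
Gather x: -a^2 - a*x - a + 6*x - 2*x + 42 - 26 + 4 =-a^2 - a + x*(4 - a) + 20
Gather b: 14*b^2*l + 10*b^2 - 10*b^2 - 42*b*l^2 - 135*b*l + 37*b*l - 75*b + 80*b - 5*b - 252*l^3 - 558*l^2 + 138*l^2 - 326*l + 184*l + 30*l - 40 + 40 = 14*b^2*l + b*(-42*l^2 - 98*l) - 252*l^3 - 420*l^2 - 112*l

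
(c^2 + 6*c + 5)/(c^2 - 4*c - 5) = (c + 5)/(c - 5)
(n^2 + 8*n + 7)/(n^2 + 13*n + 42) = (n + 1)/(n + 6)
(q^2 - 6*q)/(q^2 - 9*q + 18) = q/(q - 3)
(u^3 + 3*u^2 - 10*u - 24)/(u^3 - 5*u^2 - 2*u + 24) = (u + 4)/(u - 4)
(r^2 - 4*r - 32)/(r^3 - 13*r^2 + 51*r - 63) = (r^2 - 4*r - 32)/(r^3 - 13*r^2 + 51*r - 63)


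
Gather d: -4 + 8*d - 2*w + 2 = 8*d - 2*w - 2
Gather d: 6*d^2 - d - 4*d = 6*d^2 - 5*d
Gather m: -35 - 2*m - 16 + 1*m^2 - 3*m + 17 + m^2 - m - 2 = 2*m^2 - 6*m - 36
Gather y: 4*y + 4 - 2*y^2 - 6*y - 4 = -2*y^2 - 2*y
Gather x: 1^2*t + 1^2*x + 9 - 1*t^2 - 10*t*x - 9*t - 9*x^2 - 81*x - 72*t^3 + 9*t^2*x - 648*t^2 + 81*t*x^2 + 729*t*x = -72*t^3 - 649*t^2 - 8*t + x^2*(81*t - 9) + x*(9*t^2 + 719*t - 80) + 9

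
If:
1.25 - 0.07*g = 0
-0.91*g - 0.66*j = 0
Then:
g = 17.86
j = -24.62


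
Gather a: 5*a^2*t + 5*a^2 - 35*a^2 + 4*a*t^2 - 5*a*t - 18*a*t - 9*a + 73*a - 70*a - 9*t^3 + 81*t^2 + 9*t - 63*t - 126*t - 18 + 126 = a^2*(5*t - 30) + a*(4*t^2 - 23*t - 6) - 9*t^3 + 81*t^2 - 180*t + 108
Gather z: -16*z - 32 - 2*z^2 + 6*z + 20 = -2*z^2 - 10*z - 12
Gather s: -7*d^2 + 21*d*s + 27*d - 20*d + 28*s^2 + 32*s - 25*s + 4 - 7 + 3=-7*d^2 + 7*d + 28*s^2 + s*(21*d + 7)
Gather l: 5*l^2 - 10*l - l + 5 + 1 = 5*l^2 - 11*l + 6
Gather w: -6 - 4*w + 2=-4*w - 4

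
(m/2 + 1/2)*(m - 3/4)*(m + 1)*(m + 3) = m^4/2 + 17*m^3/8 + 13*m^2/8 - 9*m/8 - 9/8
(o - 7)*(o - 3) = o^2 - 10*o + 21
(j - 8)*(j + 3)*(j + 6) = j^3 + j^2 - 54*j - 144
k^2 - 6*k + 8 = (k - 4)*(k - 2)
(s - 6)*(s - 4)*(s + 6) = s^3 - 4*s^2 - 36*s + 144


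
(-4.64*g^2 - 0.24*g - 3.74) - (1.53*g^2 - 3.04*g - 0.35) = -6.17*g^2 + 2.8*g - 3.39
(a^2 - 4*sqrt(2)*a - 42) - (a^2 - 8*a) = -4*sqrt(2)*a + 8*a - 42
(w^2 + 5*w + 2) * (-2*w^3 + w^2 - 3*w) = -2*w^5 - 9*w^4 - 2*w^3 - 13*w^2 - 6*w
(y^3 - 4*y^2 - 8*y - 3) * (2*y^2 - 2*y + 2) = 2*y^5 - 10*y^4 - 6*y^3 + 2*y^2 - 10*y - 6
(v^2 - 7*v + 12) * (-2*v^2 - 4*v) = -2*v^4 + 10*v^3 + 4*v^2 - 48*v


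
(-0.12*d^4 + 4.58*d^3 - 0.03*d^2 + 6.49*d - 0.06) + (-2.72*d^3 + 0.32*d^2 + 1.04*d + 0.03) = -0.12*d^4 + 1.86*d^3 + 0.29*d^2 + 7.53*d - 0.03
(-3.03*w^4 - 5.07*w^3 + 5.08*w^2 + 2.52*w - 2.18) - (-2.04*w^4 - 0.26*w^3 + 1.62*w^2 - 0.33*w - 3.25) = -0.99*w^4 - 4.81*w^3 + 3.46*w^2 + 2.85*w + 1.07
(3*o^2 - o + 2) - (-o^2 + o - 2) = 4*o^2 - 2*o + 4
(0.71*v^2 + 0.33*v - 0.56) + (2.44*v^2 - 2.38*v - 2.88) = 3.15*v^2 - 2.05*v - 3.44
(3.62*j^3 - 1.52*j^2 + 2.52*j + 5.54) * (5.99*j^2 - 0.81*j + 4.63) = 21.6838*j^5 - 12.037*j^4 + 33.0866*j^3 + 24.1058*j^2 + 7.1802*j + 25.6502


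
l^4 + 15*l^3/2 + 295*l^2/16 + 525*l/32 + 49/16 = (l + 1/4)*(l + 7/4)*(l + 2)*(l + 7/2)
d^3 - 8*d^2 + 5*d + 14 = (d - 7)*(d - 2)*(d + 1)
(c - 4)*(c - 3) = c^2 - 7*c + 12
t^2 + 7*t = t*(t + 7)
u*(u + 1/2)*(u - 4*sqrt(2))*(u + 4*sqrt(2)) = u^4 + u^3/2 - 32*u^2 - 16*u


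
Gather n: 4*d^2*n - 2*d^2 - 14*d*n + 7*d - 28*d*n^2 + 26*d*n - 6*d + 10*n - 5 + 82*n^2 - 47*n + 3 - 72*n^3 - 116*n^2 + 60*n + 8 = -2*d^2 + d - 72*n^3 + n^2*(-28*d - 34) + n*(4*d^2 + 12*d + 23) + 6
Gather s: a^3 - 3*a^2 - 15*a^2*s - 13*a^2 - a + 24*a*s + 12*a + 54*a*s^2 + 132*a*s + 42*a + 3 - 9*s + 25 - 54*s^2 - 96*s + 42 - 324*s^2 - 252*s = a^3 - 16*a^2 + 53*a + s^2*(54*a - 378) + s*(-15*a^2 + 156*a - 357) + 70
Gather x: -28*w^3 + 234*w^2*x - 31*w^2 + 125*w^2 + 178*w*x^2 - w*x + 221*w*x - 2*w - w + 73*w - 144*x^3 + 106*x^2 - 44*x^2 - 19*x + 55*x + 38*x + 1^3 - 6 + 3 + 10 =-28*w^3 + 94*w^2 + 70*w - 144*x^3 + x^2*(178*w + 62) + x*(234*w^2 + 220*w + 74) + 8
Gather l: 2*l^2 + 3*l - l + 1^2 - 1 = 2*l^2 + 2*l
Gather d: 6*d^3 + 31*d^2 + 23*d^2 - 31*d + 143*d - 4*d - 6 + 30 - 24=6*d^3 + 54*d^2 + 108*d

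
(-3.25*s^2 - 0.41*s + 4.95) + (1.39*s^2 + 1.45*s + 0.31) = -1.86*s^2 + 1.04*s + 5.26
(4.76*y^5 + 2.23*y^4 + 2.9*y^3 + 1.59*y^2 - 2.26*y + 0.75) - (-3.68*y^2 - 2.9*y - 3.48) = 4.76*y^5 + 2.23*y^4 + 2.9*y^3 + 5.27*y^2 + 0.64*y + 4.23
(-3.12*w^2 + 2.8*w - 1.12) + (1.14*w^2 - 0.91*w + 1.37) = -1.98*w^2 + 1.89*w + 0.25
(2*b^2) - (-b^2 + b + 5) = 3*b^2 - b - 5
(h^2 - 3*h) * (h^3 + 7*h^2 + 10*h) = h^5 + 4*h^4 - 11*h^3 - 30*h^2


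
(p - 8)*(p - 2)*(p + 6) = p^3 - 4*p^2 - 44*p + 96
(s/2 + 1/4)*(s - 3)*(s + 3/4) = s^3/2 - 7*s^2/8 - 27*s/16 - 9/16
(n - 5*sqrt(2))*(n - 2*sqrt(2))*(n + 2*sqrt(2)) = n^3 - 5*sqrt(2)*n^2 - 8*n + 40*sqrt(2)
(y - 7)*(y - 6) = y^2 - 13*y + 42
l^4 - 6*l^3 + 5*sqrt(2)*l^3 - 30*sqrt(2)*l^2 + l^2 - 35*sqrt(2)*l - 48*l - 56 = (l - 7)*(l + 1)*(l + sqrt(2))*(l + 4*sqrt(2))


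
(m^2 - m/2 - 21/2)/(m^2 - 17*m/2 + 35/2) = (m + 3)/(m - 5)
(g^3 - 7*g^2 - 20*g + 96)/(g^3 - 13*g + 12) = (g - 8)/(g - 1)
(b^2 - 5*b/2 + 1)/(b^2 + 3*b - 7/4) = 2*(b - 2)/(2*b + 7)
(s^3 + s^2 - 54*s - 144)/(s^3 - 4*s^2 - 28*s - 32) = (s^2 + 9*s + 18)/(s^2 + 4*s + 4)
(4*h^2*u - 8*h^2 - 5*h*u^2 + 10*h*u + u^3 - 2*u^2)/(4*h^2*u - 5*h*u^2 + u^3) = (u - 2)/u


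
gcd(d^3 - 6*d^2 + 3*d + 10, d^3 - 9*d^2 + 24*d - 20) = d^2 - 7*d + 10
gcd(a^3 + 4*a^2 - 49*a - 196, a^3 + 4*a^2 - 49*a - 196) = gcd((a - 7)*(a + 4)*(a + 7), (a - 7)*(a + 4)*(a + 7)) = a^3 + 4*a^2 - 49*a - 196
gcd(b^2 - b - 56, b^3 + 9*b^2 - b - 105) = b + 7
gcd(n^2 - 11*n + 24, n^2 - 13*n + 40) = n - 8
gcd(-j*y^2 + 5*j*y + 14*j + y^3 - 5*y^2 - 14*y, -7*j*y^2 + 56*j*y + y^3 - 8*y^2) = 1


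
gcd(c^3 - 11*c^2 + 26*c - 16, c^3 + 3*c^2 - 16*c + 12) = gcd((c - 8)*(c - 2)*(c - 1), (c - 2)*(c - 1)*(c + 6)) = c^2 - 3*c + 2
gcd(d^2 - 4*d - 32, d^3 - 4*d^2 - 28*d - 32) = d - 8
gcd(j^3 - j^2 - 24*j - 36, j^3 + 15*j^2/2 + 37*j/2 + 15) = j^2 + 5*j + 6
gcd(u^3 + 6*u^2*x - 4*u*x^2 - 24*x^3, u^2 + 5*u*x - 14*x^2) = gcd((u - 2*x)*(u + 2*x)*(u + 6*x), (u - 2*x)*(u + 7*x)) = -u + 2*x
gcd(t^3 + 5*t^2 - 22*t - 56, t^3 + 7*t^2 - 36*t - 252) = t + 7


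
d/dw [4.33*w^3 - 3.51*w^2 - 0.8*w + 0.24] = 12.99*w^2 - 7.02*w - 0.8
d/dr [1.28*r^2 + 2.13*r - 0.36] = 2.56*r + 2.13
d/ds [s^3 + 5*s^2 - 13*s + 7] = 3*s^2 + 10*s - 13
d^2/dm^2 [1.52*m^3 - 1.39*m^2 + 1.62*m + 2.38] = 9.12*m - 2.78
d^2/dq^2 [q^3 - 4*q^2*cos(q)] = 4*q^2*cos(q) + 16*q*sin(q) + 6*q - 8*cos(q)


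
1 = 1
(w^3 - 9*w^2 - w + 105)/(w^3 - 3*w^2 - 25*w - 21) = (w - 5)/(w + 1)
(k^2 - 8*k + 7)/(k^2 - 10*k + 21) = (k - 1)/(k - 3)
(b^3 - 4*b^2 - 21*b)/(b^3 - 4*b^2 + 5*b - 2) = b*(b^2 - 4*b - 21)/(b^3 - 4*b^2 + 5*b - 2)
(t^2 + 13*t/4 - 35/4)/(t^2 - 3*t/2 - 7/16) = 4*(t + 5)/(4*t + 1)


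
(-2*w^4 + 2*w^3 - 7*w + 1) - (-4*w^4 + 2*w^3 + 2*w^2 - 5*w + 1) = 2*w^4 - 2*w^2 - 2*w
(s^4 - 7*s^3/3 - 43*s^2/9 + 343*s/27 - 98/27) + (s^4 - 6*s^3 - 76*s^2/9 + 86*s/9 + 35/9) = 2*s^4 - 25*s^3/3 - 119*s^2/9 + 601*s/27 + 7/27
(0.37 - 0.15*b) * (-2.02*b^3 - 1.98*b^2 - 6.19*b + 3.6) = 0.303*b^4 - 0.4504*b^3 + 0.1959*b^2 - 2.8303*b + 1.332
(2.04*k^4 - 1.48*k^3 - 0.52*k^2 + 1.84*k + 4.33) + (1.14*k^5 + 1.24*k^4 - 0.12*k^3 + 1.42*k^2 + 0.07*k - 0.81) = 1.14*k^5 + 3.28*k^4 - 1.6*k^3 + 0.9*k^2 + 1.91*k + 3.52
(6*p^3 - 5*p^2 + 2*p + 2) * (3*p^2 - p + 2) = 18*p^5 - 21*p^4 + 23*p^3 - 6*p^2 + 2*p + 4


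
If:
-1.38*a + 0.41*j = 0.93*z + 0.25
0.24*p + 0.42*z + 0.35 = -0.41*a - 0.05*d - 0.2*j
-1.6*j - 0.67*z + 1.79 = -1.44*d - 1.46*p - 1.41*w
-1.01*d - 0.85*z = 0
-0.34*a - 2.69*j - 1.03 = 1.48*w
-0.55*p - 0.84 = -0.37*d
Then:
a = 0.46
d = 0.73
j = 0.19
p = -1.03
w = -1.15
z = -0.87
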